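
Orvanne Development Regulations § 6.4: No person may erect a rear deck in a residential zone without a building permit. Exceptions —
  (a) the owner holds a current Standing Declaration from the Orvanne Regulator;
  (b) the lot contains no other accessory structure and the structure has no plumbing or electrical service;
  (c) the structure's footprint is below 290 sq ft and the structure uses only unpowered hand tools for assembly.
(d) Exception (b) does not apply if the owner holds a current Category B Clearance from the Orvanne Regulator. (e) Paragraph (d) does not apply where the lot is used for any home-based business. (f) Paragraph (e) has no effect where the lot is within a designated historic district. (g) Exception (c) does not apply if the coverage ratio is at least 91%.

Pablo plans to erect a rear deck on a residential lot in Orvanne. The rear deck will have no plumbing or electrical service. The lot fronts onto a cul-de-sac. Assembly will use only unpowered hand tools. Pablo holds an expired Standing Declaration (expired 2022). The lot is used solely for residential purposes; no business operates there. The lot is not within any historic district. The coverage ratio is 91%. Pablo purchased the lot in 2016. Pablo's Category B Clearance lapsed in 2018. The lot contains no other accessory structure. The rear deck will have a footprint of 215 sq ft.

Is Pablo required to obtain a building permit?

Exception (a) requires that the owner holds a current Standing Declaration from the Orvanne Regulator; but there is no Standing Declaration in force, so (a) is unavailable.
All of (b)'s requirements are met (the lot has no other accessory structure; there is no plumbing or electrical service). Applying paragraphs (d)–(f): (d) does not operate here — no current Category B Clearance is held. Exception (b) stands.
All of (c)'s requirements are met (the structure's footprint is 215 sq ft, below the 290 sq ft limit; assembly uses only hand tools). However, paragraph (g) must be considered: (g) operates — the coverage ratio is 91%, meeting the 91% threshold. Exception (c) does not apply.

No — exception (b) applies; Pablo does not need a building permit.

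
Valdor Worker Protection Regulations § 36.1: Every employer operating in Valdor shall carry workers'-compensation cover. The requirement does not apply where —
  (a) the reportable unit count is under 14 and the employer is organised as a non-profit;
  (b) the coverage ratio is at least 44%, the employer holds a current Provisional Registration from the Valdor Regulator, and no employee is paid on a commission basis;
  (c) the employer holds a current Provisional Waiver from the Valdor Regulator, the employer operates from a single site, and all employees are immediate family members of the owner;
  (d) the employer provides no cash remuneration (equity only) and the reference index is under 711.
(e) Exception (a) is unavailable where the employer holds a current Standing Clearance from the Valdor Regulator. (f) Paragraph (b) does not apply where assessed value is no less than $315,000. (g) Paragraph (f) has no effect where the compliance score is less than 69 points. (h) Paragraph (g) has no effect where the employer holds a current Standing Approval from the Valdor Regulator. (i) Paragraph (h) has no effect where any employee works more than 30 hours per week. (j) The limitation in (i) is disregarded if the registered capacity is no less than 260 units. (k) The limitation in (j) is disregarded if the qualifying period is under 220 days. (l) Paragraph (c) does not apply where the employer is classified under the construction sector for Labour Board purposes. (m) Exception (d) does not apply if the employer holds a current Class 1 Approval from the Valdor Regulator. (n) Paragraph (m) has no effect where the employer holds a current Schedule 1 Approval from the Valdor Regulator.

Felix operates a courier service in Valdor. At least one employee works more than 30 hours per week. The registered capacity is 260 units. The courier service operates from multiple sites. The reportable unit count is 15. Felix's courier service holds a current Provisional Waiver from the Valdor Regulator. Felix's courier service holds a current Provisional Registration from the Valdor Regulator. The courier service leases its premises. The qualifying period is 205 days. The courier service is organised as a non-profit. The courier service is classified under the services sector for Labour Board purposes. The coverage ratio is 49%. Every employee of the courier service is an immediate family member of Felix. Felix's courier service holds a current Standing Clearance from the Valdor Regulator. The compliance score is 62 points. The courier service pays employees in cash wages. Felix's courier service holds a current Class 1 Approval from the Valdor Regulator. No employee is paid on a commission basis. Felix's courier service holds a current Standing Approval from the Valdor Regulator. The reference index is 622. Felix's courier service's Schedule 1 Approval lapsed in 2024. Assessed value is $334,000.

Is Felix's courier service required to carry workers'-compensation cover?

Exception (a) requires that the reportable unit count is under 14; but the reportable unit count is 15, not under 14, so (a) is unavailable.
All of (b)'s requirements are met (the coverage ratio is 49%, meeting the 44% threshold; a current Provisional Registration is held; no employee is paid on commission). Applying paragraphs (f)–(k): (f) would limit (b) — assessed value is $334,000, meeting the $315,000 threshold — but (g) sets (f) aside: (g) applies — the compliance score is 62 points, less than the 69 points limit. (h) would limit (g) — a current Standing Approval is held — but (i) sets (h) aside: (i) operates against (h): at least one employee exceeds 30 hours/week. (j) is triggered (the registered capacity is 260 units, meeting the 260 units threshold), but is displaced by (k): (k) operates against (j): the qualifying period is 205 days, under the 220 days limit. Exception (b) stands.
Exception (c) requires that the employer operates from a single site; but the employer operates from multiple sites, so (c) is unavailable.
Exception (d) requires that the employer provides no cash remuneration (equity only); but employees are paid cash wages, so (d) is unavailable.

No — exception (b) applies; Felix's courier service is not required to carry workers'-compensation cover.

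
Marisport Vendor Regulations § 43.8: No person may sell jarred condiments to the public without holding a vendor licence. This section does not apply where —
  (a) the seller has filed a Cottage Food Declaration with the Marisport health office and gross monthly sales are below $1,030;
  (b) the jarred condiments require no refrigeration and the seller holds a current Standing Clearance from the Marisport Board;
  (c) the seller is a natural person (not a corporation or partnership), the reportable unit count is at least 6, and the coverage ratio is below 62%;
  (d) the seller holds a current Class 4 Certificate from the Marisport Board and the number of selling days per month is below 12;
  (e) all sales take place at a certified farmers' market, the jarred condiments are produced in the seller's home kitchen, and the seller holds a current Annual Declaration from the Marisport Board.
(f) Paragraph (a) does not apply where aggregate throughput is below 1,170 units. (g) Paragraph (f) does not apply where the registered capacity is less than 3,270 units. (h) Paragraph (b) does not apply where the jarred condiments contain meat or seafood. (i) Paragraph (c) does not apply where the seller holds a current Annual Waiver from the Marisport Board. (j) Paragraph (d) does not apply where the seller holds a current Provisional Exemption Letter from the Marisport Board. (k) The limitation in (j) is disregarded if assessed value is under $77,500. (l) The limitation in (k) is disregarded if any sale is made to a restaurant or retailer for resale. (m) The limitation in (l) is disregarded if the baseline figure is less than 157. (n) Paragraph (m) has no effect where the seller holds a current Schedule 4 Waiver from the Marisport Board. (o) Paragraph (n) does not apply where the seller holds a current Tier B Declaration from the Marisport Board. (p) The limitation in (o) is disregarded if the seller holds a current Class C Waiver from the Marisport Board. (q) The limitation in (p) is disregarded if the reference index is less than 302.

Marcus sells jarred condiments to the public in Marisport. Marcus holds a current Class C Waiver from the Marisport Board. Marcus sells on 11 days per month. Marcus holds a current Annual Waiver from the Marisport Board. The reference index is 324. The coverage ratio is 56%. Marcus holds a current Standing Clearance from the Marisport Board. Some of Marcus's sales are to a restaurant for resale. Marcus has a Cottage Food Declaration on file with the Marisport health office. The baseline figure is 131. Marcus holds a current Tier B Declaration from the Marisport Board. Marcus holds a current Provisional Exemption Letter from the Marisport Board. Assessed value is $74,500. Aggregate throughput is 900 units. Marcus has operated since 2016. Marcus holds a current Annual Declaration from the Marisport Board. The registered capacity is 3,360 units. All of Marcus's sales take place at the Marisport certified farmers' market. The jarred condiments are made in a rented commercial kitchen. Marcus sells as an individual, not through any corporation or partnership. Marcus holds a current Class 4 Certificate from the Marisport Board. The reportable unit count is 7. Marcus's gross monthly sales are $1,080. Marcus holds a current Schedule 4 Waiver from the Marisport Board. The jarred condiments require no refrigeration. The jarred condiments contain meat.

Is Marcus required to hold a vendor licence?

Yes — Marcus must hold a vendor licence.

Exception (a) requires that gross monthly sales are below $1,030; but gross monthly sales are $1,080, not below $1,030, so (a) is unavailable.
Exception (b): the jarred condiments are shelf-stable; a current Standing Clearance is held — every condition holds. But applying paragraph (h): (h) operates against (b): the jarred condiments contain meat. So (b) is unavailable.
Exception (c) is satisfied on its face — the seller is a natural person; the reportable unit count is 7, meeting the 6 threshold; the coverage ratio is 56%, below the 62% limit. However, paragraph (i) must be considered: (i) operates against (c): a current Annual Waiver is held. Exception (c) does not apply.
Exception (d): a current Class 4 Certificate is held; the number of selling days per month is 11, below the 12 limit — every condition holds. However, paragraphs (j)–(q) must be considered: (j) operates — a current Provisional Exemption Letter is held. (k) would limit (j) — assessed value is $74,500, under the $77,500 limit — but (l) sets (k) aside: (l) applies — some sales are to a restaurant for resale. (m) would limit (l) — the baseline figure is 131, less than the 157 limit — but (n) sets (m) aside: (n) is engaged — a current Schedule 4 Waiver is held. (o) applies (a current Tier B Declaration is held), but is set aside by (p): (p) operates — a current Class C Waiver is held. (q), which would lift (p), is inapplicable — the reference index is 324, not less than 302. So (d) is unavailable.
Exception (e) does not apply: the jarred condiments are made in a commercial kitchen, not a home kitchen.
None of the exceptions is available; § 43.8 applies in full.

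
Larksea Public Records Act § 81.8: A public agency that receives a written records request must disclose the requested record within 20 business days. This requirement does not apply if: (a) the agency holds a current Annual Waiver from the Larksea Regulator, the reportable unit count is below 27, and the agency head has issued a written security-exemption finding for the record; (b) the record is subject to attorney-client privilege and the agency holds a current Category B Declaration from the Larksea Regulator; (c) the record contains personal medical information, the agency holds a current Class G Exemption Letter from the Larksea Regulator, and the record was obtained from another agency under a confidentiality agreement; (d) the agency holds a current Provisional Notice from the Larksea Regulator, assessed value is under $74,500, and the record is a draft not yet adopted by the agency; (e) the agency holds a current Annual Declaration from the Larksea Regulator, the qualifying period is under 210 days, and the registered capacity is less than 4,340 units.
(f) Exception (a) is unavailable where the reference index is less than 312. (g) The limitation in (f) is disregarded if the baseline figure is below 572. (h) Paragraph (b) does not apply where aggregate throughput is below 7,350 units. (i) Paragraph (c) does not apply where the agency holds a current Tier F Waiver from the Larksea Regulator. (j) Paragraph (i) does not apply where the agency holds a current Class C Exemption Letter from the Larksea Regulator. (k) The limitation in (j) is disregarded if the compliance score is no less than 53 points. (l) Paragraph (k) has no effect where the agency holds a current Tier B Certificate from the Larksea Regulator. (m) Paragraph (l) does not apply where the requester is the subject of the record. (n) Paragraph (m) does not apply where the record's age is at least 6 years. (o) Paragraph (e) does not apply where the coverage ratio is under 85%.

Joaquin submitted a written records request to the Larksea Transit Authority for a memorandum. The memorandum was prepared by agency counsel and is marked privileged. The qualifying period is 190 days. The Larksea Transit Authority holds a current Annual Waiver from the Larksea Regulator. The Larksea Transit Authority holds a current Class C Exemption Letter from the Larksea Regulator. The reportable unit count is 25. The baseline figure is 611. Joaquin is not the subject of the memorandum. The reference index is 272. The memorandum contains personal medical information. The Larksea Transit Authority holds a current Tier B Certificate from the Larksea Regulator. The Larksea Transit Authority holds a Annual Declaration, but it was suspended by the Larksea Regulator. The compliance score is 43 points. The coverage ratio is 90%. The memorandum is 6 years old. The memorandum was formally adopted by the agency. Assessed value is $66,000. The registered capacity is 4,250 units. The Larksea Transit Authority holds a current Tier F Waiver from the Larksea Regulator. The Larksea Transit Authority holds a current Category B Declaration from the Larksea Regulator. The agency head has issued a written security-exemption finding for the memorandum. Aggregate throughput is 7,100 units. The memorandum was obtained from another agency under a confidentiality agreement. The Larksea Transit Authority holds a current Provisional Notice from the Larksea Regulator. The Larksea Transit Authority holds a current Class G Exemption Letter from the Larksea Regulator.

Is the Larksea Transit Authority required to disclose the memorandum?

No — exception (c) applies; the Larksea Transit Authority is not required to disclose the memorandum.

Exception (a): a current Annual Waiver is held; the reportable unit count is 25, below the 27 limit; a written security-exemption finding has been issued — every condition holds. But applying paragraphs (f)–(g): (f) is triggered — the reference index is 272, less than the 312 limit. (g) does not operate here (the baseline figure is 611, not below 572), so (f) stands. So (a) is unavailable.
All of (b)'s requirements are met (the memorandum is privileged; a current Category B Declaration is held). Turning to paragraph (h): (h) operates — aggregate throughput is 7,100 units, below the 7,350 units limit. So (b) is unavailable.
Exception (c)'s conditions are all satisfied: the memorandum contains personal medical information; a current Class G Exemption Letter is held; the memorandum was obtained under a confidentiality agreement. As to paragraphs (i)–(n): (i) would limit (c) — a current Tier F Waiver is held — but (j) sets (i) aside: (j) applies — a current Class C Exemption Letter is held. (k) is not engaged (the compliance score is 43 points, short of 53 points), so (j) stands. So (c) applies.
Exception (d) does not apply: the memorandum has been formally adopted.
Exception (e) requires that the agency holds a current Annual Declaration from the Larksea Regulator; but the Annual Declaration is not current, so (e) is unavailable.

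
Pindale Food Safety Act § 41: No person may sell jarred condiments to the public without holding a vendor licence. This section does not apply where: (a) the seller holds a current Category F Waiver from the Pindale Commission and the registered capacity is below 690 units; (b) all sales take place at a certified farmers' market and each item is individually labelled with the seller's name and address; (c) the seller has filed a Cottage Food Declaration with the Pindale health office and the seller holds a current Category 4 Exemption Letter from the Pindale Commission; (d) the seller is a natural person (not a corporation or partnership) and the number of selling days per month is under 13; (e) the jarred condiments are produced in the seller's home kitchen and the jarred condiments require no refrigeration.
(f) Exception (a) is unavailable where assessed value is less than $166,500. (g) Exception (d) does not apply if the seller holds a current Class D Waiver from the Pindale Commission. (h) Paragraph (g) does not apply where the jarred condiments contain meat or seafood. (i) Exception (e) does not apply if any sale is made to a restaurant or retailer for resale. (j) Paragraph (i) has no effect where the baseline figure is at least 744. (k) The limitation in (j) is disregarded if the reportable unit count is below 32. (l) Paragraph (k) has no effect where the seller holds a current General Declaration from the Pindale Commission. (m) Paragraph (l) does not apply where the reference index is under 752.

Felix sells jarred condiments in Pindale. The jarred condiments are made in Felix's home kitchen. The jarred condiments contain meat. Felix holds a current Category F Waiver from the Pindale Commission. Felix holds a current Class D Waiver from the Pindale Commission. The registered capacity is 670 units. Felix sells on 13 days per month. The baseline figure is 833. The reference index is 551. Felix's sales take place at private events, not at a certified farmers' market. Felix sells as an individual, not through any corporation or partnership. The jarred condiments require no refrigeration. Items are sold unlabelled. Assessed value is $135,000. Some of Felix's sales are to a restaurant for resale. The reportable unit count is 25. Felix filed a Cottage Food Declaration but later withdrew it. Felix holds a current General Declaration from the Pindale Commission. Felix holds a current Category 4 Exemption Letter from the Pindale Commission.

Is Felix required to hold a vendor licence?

Yes — Felix must hold a vendor licence.

Exception (a)'s conditions are all satisfied: a current Category F Waiver is held; the registered capacity is 670 units, below the 690 units limit. Turning to paragraph (f): (f) operates against (a): assessed value is $135,000, less than the $166,500 limit. (a) is therefore removed.
Exception (b) does not apply: sales are at private events, not a certified farmers' market.
Exception (c) requires that the seller has filed a Cottage Food Declaration with the Pindale health office; but the Cottage Food Declaration was withdrawn, so (c) is unavailable.
Exception (d) fails — the number of selling days per month is 13, not under 13.
Exception (e) is satisfied on its face — the jarred condiments are home-kitchen produced; the jarred condiments are shelf-stable. But: (i) is engaged — some sales are to a restaurant for resale. (j) would limit (i) — the baseline figure is 833, meeting the 744 threshold — but (k) sets (j) aside: (k) operates against (j): the reportable unit count is 25, below the 32 limit. (l) would limit (k) — a current General Declaration is held — but (m) sets (l) aside: (m) operates — the reference index is 551, under the 752 limit. Exception (e) does not apply.
No exception displaces § 41.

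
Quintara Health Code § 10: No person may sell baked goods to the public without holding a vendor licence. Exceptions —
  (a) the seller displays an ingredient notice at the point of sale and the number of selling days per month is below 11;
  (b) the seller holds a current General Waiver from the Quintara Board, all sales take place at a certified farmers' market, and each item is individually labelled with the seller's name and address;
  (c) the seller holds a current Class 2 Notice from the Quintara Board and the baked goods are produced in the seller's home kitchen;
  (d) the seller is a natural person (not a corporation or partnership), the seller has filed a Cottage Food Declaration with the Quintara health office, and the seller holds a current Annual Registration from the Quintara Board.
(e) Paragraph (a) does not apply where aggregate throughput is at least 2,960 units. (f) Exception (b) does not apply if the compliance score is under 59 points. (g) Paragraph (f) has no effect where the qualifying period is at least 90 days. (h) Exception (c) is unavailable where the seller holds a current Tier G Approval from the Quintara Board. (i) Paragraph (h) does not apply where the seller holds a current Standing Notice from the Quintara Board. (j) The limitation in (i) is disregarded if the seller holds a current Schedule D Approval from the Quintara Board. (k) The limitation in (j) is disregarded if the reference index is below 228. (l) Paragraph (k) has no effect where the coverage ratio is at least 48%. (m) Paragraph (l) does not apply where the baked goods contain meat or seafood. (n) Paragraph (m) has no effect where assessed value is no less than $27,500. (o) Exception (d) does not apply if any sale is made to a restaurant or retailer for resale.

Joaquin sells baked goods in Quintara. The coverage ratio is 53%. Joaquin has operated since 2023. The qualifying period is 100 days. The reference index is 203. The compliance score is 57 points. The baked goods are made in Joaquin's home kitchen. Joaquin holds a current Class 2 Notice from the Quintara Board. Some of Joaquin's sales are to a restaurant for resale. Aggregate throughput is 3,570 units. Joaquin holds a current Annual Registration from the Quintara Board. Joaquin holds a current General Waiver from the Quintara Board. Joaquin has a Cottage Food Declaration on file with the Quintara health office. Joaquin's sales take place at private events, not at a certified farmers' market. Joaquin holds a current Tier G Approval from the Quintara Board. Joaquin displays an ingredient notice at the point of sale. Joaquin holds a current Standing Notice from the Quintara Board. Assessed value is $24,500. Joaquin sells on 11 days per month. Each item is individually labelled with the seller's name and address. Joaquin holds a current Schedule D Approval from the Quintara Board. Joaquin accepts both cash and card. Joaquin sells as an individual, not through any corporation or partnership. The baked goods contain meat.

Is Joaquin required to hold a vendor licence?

No — exception (c) applies; Joaquin is not required to hold a vendor licence.

Exception (a) does not apply: the number of selling days per month is 11, not below 11.
Exception (b) requires that all sales take place at a certified farmers' market; but sales are at private events, not a certified farmers' market, so (b) is unavailable.
Exception (c) is satisfied on its face — a current Class 2 Notice is held; the baked goods are home-kitchen produced. Under paragraphs (h)–(n): (h) is triggered (a current Tier G Approval is held), but yields to (i): (i) operates against (h): a current Standing Notice is held. (j) would limit (i) — a current Schedule D Approval is held — but (k) sets (j) aside: (k) operates against (j): the reference index is 203, below the 228 limit. (l) would limit (k) — the coverage ratio is 53%, meeting the 48% threshold — but (m) sets (l) aside: (m) operates against (l): the baked goods contain meat. (n), which would lift (m), is not triggered — assessed value is $24,500, short of $27,500. (c) remains available.
Exception (d) is satisfied on its face — the seller is a natural person; a Cottage Food Declaration is on file; a current Annual Registration is held. However, paragraph (o) must be considered: (o) is triggered — some sales are to a restaurant for resale. So (d) is unavailable.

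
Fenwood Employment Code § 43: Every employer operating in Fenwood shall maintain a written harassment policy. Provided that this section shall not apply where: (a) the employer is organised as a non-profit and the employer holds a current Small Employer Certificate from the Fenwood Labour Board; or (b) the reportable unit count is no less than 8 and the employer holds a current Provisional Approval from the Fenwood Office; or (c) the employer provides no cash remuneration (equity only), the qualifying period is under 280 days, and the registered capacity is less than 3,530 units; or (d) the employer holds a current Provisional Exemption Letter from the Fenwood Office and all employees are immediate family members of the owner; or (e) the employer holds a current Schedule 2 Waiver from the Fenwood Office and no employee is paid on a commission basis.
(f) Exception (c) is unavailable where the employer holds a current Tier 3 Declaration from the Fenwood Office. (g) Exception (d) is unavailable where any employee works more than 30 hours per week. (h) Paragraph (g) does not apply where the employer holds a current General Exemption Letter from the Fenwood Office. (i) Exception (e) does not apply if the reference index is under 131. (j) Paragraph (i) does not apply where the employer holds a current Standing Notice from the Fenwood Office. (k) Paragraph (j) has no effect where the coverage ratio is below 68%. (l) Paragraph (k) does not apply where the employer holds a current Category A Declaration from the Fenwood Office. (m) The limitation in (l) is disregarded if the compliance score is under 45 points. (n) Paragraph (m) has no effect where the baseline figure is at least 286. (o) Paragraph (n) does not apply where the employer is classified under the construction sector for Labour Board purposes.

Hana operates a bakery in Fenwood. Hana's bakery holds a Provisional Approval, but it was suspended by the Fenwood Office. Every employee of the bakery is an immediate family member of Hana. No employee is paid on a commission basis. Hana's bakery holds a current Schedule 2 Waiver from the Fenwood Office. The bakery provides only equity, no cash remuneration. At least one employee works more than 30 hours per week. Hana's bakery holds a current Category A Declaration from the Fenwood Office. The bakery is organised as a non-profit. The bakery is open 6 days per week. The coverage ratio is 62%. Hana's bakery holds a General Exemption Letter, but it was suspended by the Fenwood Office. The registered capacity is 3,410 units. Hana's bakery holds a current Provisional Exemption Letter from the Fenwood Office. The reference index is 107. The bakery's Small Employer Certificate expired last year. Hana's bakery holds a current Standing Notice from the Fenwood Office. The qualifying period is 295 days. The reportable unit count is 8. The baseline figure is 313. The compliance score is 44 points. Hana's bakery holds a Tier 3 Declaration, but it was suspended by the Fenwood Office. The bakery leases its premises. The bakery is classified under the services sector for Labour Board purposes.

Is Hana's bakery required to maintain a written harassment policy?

No — exception (e) applies; Hana's bakery is not required to maintain a written harassment policy.

Exception (a) fails — the Small Employer Certificate has expired.
Exception (b) fails — no current Provisional Approval is held.
Exception (c) does not apply: the qualifying period is 295 days, not under 280 days.
Exception (d) is satisfied on its face — a current Provisional Exemption Letter is held; every employee is an immediate family member. But applying paragraphs (g)–(h): (g) operates against (d): at least one employee exceeds 30 hours/week. (h) is inapplicable (no current General Exemption Letter is held), so (g) stands. So (d) is unavailable.
Exception (e)'s conditions are all satisfied: a current Schedule 2 Waiver is held; no employee is paid on commission. As to paragraphs (i)–(o): (i) would limit (e) — the reference index is 107, under the 131 limit — but (j) sets (i) aside: (j) operates against (i): a current Standing Notice is held. (k) applies (the coverage ratio is 62%, below the 68% limit), but is overridden by (l): (l) operates — a current Category A Declaration is held. (m) applies (the compliance score is 44 points, under the 45 points limit), but is itself disapplied by (n): (n) operates against (m): the baseline figure is 313, meeting the 286 threshold. (o), which would lift (n), does not operate here — the bakery is classified under the services sector. So (e) applies.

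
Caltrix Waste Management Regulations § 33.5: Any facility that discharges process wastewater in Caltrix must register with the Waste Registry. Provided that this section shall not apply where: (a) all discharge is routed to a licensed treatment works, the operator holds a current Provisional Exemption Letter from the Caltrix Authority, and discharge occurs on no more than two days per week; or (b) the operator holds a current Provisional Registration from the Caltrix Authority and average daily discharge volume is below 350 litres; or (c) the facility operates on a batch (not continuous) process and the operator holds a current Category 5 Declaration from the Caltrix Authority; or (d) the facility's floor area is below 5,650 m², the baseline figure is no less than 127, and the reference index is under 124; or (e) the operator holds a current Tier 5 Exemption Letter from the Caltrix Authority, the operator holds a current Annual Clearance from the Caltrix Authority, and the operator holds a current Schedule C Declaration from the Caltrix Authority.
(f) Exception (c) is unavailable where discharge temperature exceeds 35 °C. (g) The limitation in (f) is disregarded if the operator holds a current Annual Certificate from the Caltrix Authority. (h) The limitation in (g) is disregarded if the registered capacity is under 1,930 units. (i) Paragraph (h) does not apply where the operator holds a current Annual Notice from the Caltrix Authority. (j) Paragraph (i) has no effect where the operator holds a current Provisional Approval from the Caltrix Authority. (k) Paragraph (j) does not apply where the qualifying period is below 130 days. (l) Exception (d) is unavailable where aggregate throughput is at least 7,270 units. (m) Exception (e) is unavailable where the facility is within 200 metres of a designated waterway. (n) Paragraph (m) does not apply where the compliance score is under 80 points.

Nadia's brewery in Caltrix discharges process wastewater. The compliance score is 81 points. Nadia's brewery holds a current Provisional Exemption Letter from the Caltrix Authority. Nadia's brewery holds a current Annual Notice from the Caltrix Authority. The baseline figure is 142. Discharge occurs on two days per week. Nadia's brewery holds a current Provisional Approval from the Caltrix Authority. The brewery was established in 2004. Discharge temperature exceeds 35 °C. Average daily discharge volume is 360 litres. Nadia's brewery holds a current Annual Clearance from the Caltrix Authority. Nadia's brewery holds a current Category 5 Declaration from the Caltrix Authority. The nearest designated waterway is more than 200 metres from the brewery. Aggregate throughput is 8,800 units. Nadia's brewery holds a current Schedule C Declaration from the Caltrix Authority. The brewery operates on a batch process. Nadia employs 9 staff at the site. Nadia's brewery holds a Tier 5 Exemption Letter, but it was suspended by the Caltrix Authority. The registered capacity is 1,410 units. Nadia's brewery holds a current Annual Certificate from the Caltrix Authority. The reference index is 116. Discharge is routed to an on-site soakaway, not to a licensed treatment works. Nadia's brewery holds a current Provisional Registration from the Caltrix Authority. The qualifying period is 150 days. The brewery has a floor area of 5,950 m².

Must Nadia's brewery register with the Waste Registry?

Exception (a) does not apply: discharge is not routed to a licensed treatment works.
Exception (b) does not apply: average daily discharge volume is 360 litres, not below 350 litres.
Exception (c): the facility operates on a batch process; a current Category 5 Declaration is held — every condition holds. But applying paragraphs (f)–(k): (f) operates against (c): discharge temperature exceeds 35 °C. (g) operates (a current Annual Certificate is held), but is itself disapplied by (h): (h) operates against (g): the registered capacity is 1,410 units, under the 1,930 units limit. (i) would limit (h) — a current Annual Notice is held — but (j) sets (i) aside: (j) operates — a current Provisional Approval is held. (k) does not operate here (the qualifying period is 150 days, not below 130 days), so (j) stands. So (c) is unavailable.
Exception (d) fails — the facility's floor area is 5,950 m², not below 5,650 m².
Exception (e) fails — no current Tier 5 Exemption Letter is held.
None of the exceptions is available; § 33.5 applies in full.

Yes — Nadia's brewery must register with the Waste Registry.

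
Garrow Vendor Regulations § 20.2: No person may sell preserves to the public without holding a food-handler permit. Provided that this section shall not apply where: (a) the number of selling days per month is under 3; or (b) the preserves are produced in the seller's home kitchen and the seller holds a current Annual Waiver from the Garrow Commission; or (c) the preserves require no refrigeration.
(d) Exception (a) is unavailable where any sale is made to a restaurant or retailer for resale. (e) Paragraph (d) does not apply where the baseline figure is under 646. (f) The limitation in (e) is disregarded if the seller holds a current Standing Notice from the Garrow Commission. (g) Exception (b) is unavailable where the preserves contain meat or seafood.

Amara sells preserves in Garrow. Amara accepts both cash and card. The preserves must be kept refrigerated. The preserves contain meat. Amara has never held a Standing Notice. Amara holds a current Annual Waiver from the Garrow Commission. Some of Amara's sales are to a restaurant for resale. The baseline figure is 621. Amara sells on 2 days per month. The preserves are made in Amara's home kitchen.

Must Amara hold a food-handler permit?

Exception (a)'s conditions are all satisfied: the number of selling days per month is 2, under the 3 limit. As to paragraphs (d)–(f): (d) would limit (a) — some sales are to a restaurant for resale — but (e) sets (d) aside: (e) operates against (d): the baseline figure is 621, under the 646 limit. (f) does not operate here (the Standing Notice is not current), so (e) stands. So (a) applies.
Exception (b) is satisfied on its face — the preserves are home-kitchen produced; a current Annual Waiver is held. But: (g) operates — the preserves contain meat. So (b) is unavailable.
Exception (c) requires that the preserves require no refrigeration; but the preserves require refrigeration, so (c) is unavailable.

No — exception (a) applies; Amara is not required to hold a food-handler permit.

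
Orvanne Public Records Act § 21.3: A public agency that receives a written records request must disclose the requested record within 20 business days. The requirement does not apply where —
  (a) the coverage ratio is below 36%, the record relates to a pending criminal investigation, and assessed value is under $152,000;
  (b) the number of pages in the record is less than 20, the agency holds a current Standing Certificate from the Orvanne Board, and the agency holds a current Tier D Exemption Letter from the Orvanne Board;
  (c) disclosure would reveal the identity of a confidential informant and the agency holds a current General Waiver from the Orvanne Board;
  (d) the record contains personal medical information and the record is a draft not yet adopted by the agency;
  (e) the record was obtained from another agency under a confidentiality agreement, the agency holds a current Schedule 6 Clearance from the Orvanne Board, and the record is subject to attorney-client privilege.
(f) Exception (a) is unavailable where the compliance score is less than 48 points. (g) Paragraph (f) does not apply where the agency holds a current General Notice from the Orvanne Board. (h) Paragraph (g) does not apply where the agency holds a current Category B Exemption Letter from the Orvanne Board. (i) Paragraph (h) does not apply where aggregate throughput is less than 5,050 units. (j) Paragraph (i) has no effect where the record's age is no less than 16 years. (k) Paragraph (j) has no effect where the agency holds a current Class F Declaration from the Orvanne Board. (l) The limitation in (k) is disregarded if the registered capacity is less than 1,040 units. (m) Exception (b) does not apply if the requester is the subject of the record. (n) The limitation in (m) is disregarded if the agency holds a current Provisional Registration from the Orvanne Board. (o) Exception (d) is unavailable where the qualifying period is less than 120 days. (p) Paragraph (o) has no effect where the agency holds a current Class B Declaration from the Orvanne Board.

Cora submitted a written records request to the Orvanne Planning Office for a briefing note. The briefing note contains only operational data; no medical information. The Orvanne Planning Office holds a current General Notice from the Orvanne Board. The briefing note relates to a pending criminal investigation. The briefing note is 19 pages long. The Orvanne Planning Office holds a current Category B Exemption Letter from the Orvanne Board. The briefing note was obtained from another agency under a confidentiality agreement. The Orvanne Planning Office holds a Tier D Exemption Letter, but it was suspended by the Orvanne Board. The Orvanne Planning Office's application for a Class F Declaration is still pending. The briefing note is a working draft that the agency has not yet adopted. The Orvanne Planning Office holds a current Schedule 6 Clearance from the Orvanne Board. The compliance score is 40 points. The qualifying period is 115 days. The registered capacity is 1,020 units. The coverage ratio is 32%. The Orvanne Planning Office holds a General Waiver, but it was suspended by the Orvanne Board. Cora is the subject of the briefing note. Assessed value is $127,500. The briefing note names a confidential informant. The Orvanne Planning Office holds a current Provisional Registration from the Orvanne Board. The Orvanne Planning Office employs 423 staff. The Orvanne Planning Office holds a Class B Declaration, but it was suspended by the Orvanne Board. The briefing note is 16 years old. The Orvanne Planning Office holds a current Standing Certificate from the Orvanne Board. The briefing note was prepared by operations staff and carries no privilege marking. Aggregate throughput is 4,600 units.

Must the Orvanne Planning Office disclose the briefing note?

All of (a)'s requirements are met (the coverage ratio is 32%, below the 36% limit; the briefing note relates to a pending investigation; assessed value is $127,500, under the $152,000 limit). But applying paragraphs (f)–(l): (f) is triggered — the compliance score is 40 points, less than the 48 points limit. (g) would limit (f) — a current General Notice is held — but (h) sets (g) aside: (h) operates — a current Category B Exemption Letter is held. (i) is engaged (aggregate throughput is 4,600 units, less than the 5,050 units limit), but yields to (j): (j) is engaged — the record's age is 16 years, meeting the 16 years threshold. (k), which would lift (j), is not triggered — no current Class F Declaration is held. (a) is therefore removed.
Exception (b) fails — no current Tier D Exemption Letter is held.
Exception (c) fails — the General Waiver is not current.
Exception (d) fails — the briefing note contains only operational data.
Exception (e) fails — the briefing note carries no privilege marking.
No exception is made out. the Orvanne Planning Office falls within the general rule.

Yes — the Orvanne Planning Office must disclose the briefing note.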